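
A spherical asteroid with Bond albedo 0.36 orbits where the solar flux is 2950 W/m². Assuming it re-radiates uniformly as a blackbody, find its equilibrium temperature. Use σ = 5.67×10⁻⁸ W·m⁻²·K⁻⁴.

T ≈ 302 K

Power absorbed = (1−a)S·πR²; power emitted = 4πR²σT⁴. Equating and cancelling πR²:
T = ((1−a)S / 4σ)^(1/4) = (1890 / (4 × 5.67×10⁻⁸))^(1/4) = (8.32×10^9)^(1/4).
T = 302 K.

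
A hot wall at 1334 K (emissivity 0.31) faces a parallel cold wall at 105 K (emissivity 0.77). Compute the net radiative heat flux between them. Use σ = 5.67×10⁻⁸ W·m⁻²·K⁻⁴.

For two large parallel gray plates, q = σ(T₁⁴ − T₂⁴) / (1/ε₁ + 1/ε₂ − 1).
1/ε₁ + 1/ε₂ − 1 = 1/0.31 + 1/0.77 − 1 = 3.525.
T₁⁴ − T₂⁴ = 3.17×10^12 − 1.22×10^8 = 3.17×10^12 K⁴.
q = 5.67×10⁻⁸ × 3.17×10^12 / 3.525 = 50900 W/m².

q ≈ 50900 W/m²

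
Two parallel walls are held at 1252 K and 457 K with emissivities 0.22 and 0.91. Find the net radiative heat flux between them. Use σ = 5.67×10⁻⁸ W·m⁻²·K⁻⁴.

For two large parallel gray plates, q = σ(T₁⁴ − T₂⁴) / (1/ε₁ + 1/ε₂ − 1).
1/ε₁ + 1/ε₂ − 1 = 1/0.22 + 1/0.91 − 1 = 4.644.
T₁⁴ − T₂⁴ = 2.46×10^12 − 4.36×10^10 = 2.41×10^12 K⁴.
q = 5.67×10⁻⁸ × 2.41×10^12 / 4.644 = 29500 W/m².

q ≈ 29500 W/m²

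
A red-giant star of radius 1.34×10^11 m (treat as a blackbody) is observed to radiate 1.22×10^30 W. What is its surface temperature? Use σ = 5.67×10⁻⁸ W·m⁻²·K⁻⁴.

A = 4πr² = 4π × (1.34×10^11)² = 2.26×10^23 m².
From P = σAT⁴, T = (P / σA)^(1/4) = (1.22×10^30 / (5.67×10⁻⁸ × 2.26×10^23))^(1/4).
T = (9.54×10^13)^(1/4) = 3120 K.

T ≈ 3120 K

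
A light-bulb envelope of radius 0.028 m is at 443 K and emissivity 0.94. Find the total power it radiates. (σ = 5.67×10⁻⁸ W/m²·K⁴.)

P ≈ 20.2 W

A = 4πr² = 4π × (0.028)² = 9.85×10^-3 m².
Stefan–Boltzmann: P = εσAT⁴ = 0.94 × 5.67×10⁻⁸ × 9.85×10^-3 × (443)⁴ = 0.94 × 5.67×10⁻⁸ × 9.85×10^-3 × 3.85×10^10.
P = 20.2 W.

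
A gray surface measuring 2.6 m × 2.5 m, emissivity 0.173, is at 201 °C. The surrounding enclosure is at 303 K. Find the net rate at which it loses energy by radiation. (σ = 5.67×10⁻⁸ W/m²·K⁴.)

Q ≈ 2680 W

A = 2.6 × 2.5 = 6.50 m².
Convert: 201 °C = 474 K.
Q = εσA(T⁴ − T_s⁴). T⁴ − T_s⁴ = (474)⁴ − (303)⁴ = 5.05×10^10 − 8.43×10^9 = 4.21×10^10 K⁴.
Q = 0.173 × 5.67×10⁻⁸ × 6.50 × 4.21×10^10 = 2680 W.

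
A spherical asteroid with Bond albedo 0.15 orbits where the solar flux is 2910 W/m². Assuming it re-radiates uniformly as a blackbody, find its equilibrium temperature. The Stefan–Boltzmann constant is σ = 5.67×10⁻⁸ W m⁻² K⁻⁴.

T ≈ 323 K

Power absorbed = (1−a)S·πR²; power emitted = 4πR²σT⁴. Equating and cancelling πR²:
T = ((1−a)S / 4σ)^(1/4) = (2470 / (4 × 5.67×10⁻⁸))^(1/4) = (1.09×10^10)^(1/4).
T = 323 K.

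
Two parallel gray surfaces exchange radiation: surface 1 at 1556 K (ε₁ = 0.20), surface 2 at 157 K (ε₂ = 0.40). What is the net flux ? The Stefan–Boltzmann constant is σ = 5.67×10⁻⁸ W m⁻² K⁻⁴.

q ≈ 51100 W/m²

For two large parallel gray plates, q = σ(T₁⁴ − T₂⁴) / (1/ε₁ + 1/ε₂ − 1).
1/ε₁ + 1/ε₂ − 1 = 1/0.20 + 1/0.40 − 1 = 6.500.
T₁⁴ − T₂⁴ = 5.86×10^12 − 6.08×10^8 = 5.86×10^12 K⁴.
q = 5.67×10⁻⁸ × 5.86×10^12 / 6.500 = 51100 W/m².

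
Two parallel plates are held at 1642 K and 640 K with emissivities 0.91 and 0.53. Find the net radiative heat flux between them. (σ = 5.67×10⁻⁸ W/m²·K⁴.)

For two large parallel gray plates, q = σ(T₁⁴ − T₂⁴) / (1/ε₁ + 1/ε₂ − 1).
1/ε₁ + 1/ε₂ − 1 = 1/0.91 + 1/0.53 − 1 = 1.986.
T₁⁴ − T₂⁴ = 7.27×10^12 − 1.68×10^11 = 7.10×10^12 K⁴.
q = 5.67×10⁻⁸ × 7.10×10^12 / 1.986 = 2.03×10^5 W/m².

q ≈ 2.03×10^5 W/m²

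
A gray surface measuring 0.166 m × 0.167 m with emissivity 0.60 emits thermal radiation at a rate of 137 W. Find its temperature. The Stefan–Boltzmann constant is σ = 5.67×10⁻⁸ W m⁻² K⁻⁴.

A = 0.166 × 0.167 = 0.0277 m².
From P = εσAT⁴, T = (P / εσA)^(1/4) = (137 / (0.60 × 5.67×10⁻⁸ × 0.0277))^(1/4).
T = (1.45×10^11)^(1/4) = 617 K.

T ≈ 617 K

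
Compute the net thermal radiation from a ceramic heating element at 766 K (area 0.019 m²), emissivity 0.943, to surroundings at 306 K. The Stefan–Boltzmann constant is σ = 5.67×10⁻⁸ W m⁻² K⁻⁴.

Q = εσA(T⁴ − T_s⁴). T⁴ − T_s⁴ = (766)⁴ − (306)⁴ = 3.44×10^11 − 8.77×10^9 = 3.36×10^11 K⁴.
Q = 0.943 × 5.67×10⁻⁸ × 0.0190 × 3.36×10^11 = 341 W.

Q ≈ 341 W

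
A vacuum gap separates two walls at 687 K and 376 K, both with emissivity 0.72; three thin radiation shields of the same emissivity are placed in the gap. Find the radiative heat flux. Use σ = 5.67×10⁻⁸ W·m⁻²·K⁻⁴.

Each of the 4 gaps contributes resistance (2/ε − 1) = 2/0.72 − 1 = 1.778; total = 7.111.
q = σ(T₁⁴ − T₂⁴) / 7.111 = 5.67×10⁻⁸ × 2.03×10^11 / 7.111 = 1620 W/m².

q ≈ 1620 W/m²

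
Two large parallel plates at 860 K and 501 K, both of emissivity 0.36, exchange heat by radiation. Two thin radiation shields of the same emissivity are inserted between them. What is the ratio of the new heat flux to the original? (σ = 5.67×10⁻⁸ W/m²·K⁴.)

ratio ≈ 0.333

With N identical shields there are N+1 = 3 gaps in series, each with the same radiative resistance, so the flux falls to 1/(N+1) of its unshielded value.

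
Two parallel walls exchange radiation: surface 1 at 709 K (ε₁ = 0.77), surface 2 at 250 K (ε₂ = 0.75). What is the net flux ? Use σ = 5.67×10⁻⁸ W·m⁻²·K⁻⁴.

For two large parallel gray plates, q = σ(T₁⁴ − T₂⁴) / (1/ε₁ + 1/ε₂ − 1).
1/ε₁ + 1/ε₂ − 1 = 1/0.77 + 1/0.75 − 1 = 1.632.
T₁⁴ − T₂⁴ = 2.53×10^11 − 3.91×10^9 = 2.49×10^11 K⁴.
q = 5.67×10⁻⁸ × 2.49×10^11 / 1.632 = 8640 W/m².

q ≈ 8640 W/m²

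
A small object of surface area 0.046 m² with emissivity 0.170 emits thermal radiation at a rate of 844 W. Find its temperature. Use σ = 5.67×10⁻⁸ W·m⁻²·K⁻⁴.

T ≈ 1170 K

From P = εσAT⁴, T = (P / εσA)^(1/4) = (844 / (0.170 × 5.67×10⁻⁸ × 0.0460))^(1/4).
T = (1.90×10^12)^(1/4) = 1170 K.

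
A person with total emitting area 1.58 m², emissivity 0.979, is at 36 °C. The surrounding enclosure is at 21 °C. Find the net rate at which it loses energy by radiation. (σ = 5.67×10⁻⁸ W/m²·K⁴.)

Q ≈ 144 W

Convert: 36 °C = 309 K; 21 °C = 294 K.
Q = εσA(T⁴ − T_s⁴). T⁴ − T_s⁴ = (309)⁴ − (294)⁴ = 9.12×10^9 − 7.47×10^9 = 1.65×10^9 K⁴.
Q = 0.979 × 5.67×10⁻⁸ × 1.58 × 1.65×10^9 = 144 W.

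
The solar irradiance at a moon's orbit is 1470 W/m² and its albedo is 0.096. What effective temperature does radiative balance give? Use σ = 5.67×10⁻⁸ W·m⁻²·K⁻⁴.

Power absorbed = (1−a)S·πR²; power emitted = 4πR²σT⁴. Equating and cancelling πR²:
T = ((1−a)S / 4σ)^(1/4) = (1330 / (4 × 5.67×10⁻⁸))^(1/4) = (5.86×10^9)^(1/4).
T = 277 K.

T ≈ 277 K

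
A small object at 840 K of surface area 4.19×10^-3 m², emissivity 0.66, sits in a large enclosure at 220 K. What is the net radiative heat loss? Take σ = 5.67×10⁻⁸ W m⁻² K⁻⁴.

Q ≈ 77.7 W

Q = εσA(T⁴ − T_s⁴). T⁴ − T_s⁴ = (840)⁴ − (220)⁴ = 4.98×10^11 − 2.34×10^9 = 4.96×10^11 K⁴.
Q = 0.66 × 5.67×10⁻⁸ × 4.19×10^-3 × 4.96×10^11 = 77.7 W.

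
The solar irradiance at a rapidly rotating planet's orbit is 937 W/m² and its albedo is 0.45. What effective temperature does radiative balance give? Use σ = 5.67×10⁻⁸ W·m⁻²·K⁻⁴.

Power absorbed = (1−a)S·πR²; power emitted = 4πR²σT⁴. Equating and cancelling πR²:
T = ((1−a)S / 4σ)^(1/4) = (515 / (4 × 5.67×10⁻⁸))^(1/4) = (2.27×10^9)^(1/4).
T = 218 K.

T ≈ 218 K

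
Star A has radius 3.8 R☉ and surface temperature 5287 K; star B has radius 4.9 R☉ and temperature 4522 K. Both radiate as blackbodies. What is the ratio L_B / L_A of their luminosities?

L_B/L_A ≈ 0.890

L = 4πR²σT⁴ ∝ R²T⁴, so L_B/L_A = (4.9/3.8)² × (4522/5287)⁴ = 1.66 × 0.535 = 0.890.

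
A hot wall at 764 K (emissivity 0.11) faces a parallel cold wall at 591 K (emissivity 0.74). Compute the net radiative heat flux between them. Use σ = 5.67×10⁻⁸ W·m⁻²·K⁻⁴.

For two large parallel gray plates, q = σ(T₁⁴ − T₂⁴) / (1/ε₁ + 1/ε₂ − 1).
1/ε₁ + 1/ε₂ − 1 = 1/0.11 + 1/0.74 − 1 = 9.442.
T₁⁴ − T₂⁴ = 3.41×10^11 − 1.22×10^11 = 2.19×10^11 K⁴.
q = 5.67×10⁻⁸ × 2.19×10^11 / 9.442 = 1310 W/m².

q ≈ 1310 W/m²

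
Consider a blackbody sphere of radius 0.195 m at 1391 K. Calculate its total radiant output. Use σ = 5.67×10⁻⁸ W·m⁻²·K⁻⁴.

P ≈ 1.01×10^5 W

A = 4πr² = 4π × (0.195)² = 0.478 m².
P = σAT⁴ = 5.67×10⁻⁸ × 0.478 × (1391)⁴ = 5.67×10⁻⁸ × 0.478 × 3.74×10^12.
P = 1.01×10^5 W.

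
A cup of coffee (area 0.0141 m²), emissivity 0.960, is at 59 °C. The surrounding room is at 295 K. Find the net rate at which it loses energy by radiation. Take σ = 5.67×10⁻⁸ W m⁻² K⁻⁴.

Q ≈ 3.51 W

Convert: 59 °C = 332 K.
Q = εσA(T⁴ − T_s⁴). T⁴ − T_s⁴ = (332)⁴ − (295)⁴ = 1.21×10^10 − 7.57×10^9 = 4.58×10^9 K⁴.
Q = 0.960 × 5.67×10⁻⁸ × 0.0141 × 4.58×10^9 = 3.51 W.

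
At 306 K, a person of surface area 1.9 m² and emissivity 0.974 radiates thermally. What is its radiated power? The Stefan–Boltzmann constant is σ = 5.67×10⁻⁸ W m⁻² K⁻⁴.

P ≈ 920 W

Stefan–Boltzmann: P = εσAT⁴ = 0.974 × 5.67×10⁻⁸ × 1.90 × (306)⁴ = 0.974 × 5.67×10⁻⁸ × 1.90 × 8.77×10^9.
P = 920 W.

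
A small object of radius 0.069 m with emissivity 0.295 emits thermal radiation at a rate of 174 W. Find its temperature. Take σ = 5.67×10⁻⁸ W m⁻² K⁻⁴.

T ≈ 646 K

A = 4πr² = 4π × (0.069)² = 0.0598 m².
From P = εσAT⁴, T = (P / εσA)^(1/4) = (174 / (0.295 × 5.67×10⁻⁸ × 0.0598))^(1/4).
T = (1.74×10^11)^(1/4) = 646 K.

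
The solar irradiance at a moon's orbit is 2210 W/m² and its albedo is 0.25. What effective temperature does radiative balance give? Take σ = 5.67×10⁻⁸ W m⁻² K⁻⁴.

Power absorbed = (1−a)S·πR²; power emitted = 4πR²σT⁴. Equating and cancelling πR²:
T = ((1−a)S / 4σ)^(1/4) = (1660 / (4 × 5.67×10⁻⁸))^(1/4) = (7.31×10^9)^(1/4).
T = 292 K.

T ≈ 292 K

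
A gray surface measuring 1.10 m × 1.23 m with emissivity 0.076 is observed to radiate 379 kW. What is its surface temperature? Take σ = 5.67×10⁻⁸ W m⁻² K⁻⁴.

A = 1.10 × 1.23 = 1.35 m².
From P = εσAT⁴, T = (P / εσA)^(1/4) = (3.79×10^5 / (0.076 × 5.67×10⁻⁸ × 1.35))^(1/4).
T = (6.50×10^13)^(1/4) = 2840 K.

T ≈ 2840 K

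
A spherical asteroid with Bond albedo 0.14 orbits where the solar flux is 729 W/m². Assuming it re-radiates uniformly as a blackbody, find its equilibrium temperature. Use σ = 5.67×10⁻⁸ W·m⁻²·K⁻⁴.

Power absorbed = (1−a)S·πR²; power emitted = 4πR²σT⁴. Equating and cancelling πR²:
T = ((1−a)S / 4σ)^(1/4) = (627 / (4 × 5.67×10⁻⁸))^(1/4) = (2.76×10^9)^(1/4).
T = 229 K.

T ≈ 229 K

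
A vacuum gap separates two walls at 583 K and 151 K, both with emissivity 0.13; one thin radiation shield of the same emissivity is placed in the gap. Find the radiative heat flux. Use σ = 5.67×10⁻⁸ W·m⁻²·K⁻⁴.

q ≈ 227 W/m²

Each of the 2 gaps contributes resistance (2/ε − 1) = 2/0.13 − 1 = 14.38; total = 28.77.
q = σ(T₁⁴ − T₂⁴) / 28.77 = 5.67×10⁻⁸ × 1.15×10^11 / 28.77 = 227 W/m².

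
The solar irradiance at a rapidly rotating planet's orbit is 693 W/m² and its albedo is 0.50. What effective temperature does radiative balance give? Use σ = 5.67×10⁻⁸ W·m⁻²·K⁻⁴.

T ≈ 198 K

Power absorbed = (1−a)S·πR²; power emitted = 4πR²σT⁴. Equating and cancelling πR²:
T = ((1−a)S / 4σ)^(1/4) = (346 / (4 × 5.67×10⁻⁸))^(1/4) = (1.53×10^9)^(1/4).
T = 198 K.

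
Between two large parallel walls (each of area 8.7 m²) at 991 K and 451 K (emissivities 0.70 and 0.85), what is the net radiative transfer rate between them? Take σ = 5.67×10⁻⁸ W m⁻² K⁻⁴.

Q ≈ 2.84×10^5 W

For two large parallel gray plates, q = σ(T₁⁴ − T₂⁴) / (1/ε₁ + 1/ε₂ − 1).
1/ε₁ + 1/ε₂ − 1 = 1/0.70 + 1/0.85 − 1 = 1.605.
T₁⁴ − T₂⁴ = 9.64×10^11 − 4.14×10^10 = 9.23×10^11 K⁴.
q = 5.67×10⁻⁸ × 9.23×10^11 / 1.605 = 32600 W/m².
Q = q·A = 32600 × 8.7 = 2.84×10^5 W.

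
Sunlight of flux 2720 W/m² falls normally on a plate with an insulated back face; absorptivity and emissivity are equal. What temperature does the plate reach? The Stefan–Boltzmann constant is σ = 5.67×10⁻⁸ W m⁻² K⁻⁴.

Absorbed flux αS = emitted flux εσT⁴ (one radiating face); with α = ε, T = (S/σ)^(1/4).
T = (2720 / 5.67×10⁻⁸)^(1/4) = (4.80×10^10)^(1/4).
T = 468 K.

T ≈ 468 K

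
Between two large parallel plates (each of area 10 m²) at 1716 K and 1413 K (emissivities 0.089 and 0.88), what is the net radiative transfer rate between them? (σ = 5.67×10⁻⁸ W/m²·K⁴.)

Q ≈ 2.34×10^5 W

For two large parallel gray plates, q = σ(T₁⁴ − T₂⁴) / (1/ε₁ + 1/ε₂ − 1).
1/ε₁ + 1/ε₂ − 1 = 1/0.089 + 1/0.88 − 1 = 11.37.
T₁⁴ − T₂⁴ = 8.67×10^12 − 3.99×10^12 = 4.68×10^12 K⁴.
q = 5.67×10⁻⁸ × 4.68×10^12 / 11.37 = 23400 W/m².
Q = q·A = 23400 × 10 = 2.34×10^5 W.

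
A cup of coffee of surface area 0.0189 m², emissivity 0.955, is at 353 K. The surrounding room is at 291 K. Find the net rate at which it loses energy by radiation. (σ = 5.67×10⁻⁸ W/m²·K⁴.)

Q = εσA(T⁴ − T_s⁴). T⁴ − T_s⁴ = (353)⁴ − (291)⁴ = 1.55×10^10 − 7.17×10^9 = 8.36×10^9 K⁴.
Q = 0.955 × 5.67×10⁻⁸ × 0.0189 × 8.36×10^9 = 8.55 W.

Q ≈ 8.55 W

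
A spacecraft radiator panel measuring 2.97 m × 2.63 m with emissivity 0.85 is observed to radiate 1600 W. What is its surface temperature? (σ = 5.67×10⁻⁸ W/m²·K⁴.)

A = 2.97 × 2.63 = 7.81 m².
From P = εσAT⁴, T = (P / εσA)^(1/4) = (1600 / (0.85 × 5.67×10⁻⁸ × 7.81))^(1/4).
T = (4.25×10^9)^(1/4) = 255 K.

T ≈ 255 K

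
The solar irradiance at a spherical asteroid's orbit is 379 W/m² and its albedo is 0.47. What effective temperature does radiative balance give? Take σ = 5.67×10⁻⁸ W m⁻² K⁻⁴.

T ≈ 173 K

Power absorbed = (1−a)S·πR²; power emitted = 4πR²σT⁴. Equating and cancelling πR²:
T = ((1−a)S / 4σ)^(1/4) = (201 / (4 × 5.67×10⁻⁸))^(1/4) = (8.86×10^8)^(1/4).
T = 173 K.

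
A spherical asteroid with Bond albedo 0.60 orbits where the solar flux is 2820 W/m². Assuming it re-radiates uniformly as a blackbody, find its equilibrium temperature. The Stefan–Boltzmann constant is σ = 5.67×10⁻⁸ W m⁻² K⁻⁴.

Power absorbed = (1−a)S·πR²; power emitted = 4πR²σT⁴. Equating and cancelling πR²:
T = ((1−a)S / 4σ)^(1/4) = (1130 / (4 × 5.67×10⁻⁸))^(1/4) = (4.97×10^9)^(1/4).
T = 266 K.

T ≈ 266 K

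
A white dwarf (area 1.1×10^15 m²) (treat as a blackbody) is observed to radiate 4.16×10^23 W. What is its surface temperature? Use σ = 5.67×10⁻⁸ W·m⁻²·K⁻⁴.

T ≈ 9040 K

From P = σAT⁴, T = (P / σA)^(1/4) = (4.16×10^23 / (5.67×10⁻⁸ × 1.10×10^15))^(1/4).
T = (6.67×10^15)^(1/4) = 9040 K.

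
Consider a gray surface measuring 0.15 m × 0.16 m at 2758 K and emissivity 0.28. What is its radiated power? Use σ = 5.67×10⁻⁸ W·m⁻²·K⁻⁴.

P ≈ 22000 W

A = 0.15 × 0.16 = 0.0240 m².
Stefan–Boltzmann: P = εσAT⁴ = 0.28 × 5.67×10⁻⁸ × 0.0240 × (2758)⁴ = 0.28 × 5.67×10⁻⁸ × 0.0240 × 5.79×10^13.
P = 22000 W.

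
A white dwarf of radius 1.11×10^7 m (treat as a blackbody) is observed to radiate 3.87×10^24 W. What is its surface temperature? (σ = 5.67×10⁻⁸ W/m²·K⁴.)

A = 4πr² = 4π × (1.11×10^7)² = 1.55×10^15 m².
From P = σAT⁴, T = (P / σA)^(1/4) = (3.87×10^24 / (5.67×10⁻⁸ × 1.55×10^15))^(1/4).
T = (4.41×10^16)^(1/4) = 14500 K.

T ≈ 14500 K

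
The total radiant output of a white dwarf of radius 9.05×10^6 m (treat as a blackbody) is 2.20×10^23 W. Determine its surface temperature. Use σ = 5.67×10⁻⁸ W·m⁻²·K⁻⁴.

A = 4πr² = 4π × (9.05×10^6)² = 1.03×10^15 m².
From P = σAT⁴, T = (P / σA)^(1/4) = (2.20×10^23 / (5.67×10⁻⁸ × 1.03×10^15))^(1/4).
T = (3.77×10^15)^(1/4) = 7840 K.

T ≈ 7840 K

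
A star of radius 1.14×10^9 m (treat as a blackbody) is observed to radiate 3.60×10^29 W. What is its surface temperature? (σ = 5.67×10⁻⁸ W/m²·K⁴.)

A = 4πr² = 4π × (1.14×10^9)² = 1.63×10^19 m².
From P = σAT⁴, T = (P / σA)^(1/4) = (3.60×10^29 / (5.67×10⁻⁸ × 1.63×10^19))^(1/4).
T = (3.89×10^17)^(1/4) = 25000 K.

T ≈ 25000 K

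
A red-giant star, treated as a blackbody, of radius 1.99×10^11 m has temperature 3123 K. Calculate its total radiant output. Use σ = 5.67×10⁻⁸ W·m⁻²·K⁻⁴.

P ≈ 2.68×10^30 W

A = 4πr² = 4π × (1.99×10^11)² = 4.98×10^23 m².
P = σAT⁴ = 5.67×10⁻⁸ × 4.98×10^23 × (3123)⁴ = 5.67×10⁻⁸ × 4.98×10^23 × 9.51×10^13.
P = 2.68×10^30 W.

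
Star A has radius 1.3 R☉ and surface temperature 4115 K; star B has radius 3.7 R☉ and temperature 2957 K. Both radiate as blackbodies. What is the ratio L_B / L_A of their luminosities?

L_B/L_A ≈ 2.16

L = 4πR²σT⁴ ∝ R²T⁴, so L_B/L_A = (3.7/1.3)² × (2957/4115)⁴ = 8.10 × 0.267 = 2.16.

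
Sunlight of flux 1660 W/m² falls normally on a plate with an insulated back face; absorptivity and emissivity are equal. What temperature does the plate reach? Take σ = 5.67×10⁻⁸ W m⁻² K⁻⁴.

T ≈ 414 K

Absorbed flux αS = emitted flux εσT⁴ (one radiating face); with α = ε, T = (S/σ)^(1/4).
T = (1660 / 5.67×10⁻⁸)^(1/4) = (2.93×10^10)^(1/4).
T = 414 K.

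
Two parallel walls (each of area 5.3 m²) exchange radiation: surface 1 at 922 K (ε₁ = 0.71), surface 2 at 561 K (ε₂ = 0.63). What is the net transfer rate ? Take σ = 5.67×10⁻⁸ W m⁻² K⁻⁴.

Q ≈ 93900 W

For two large parallel gray plates, q = σ(T₁⁴ − T₂⁴) / (1/ε₁ + 1/ε₂ − 1).
1/ε₁ + 1/ε₂ − 1 = 1/0.71 + 1/0.63 − 1 = 1.996.
T₁⁴ − T₂⁴ = 7.23×10^11 − 9.90×10^10 = 6.24×10^11 K⁴.
q = 5.67×10⁻⁸ × 6.24×10^11 / 1.996 = 17700 W/m².
Q = q·A = 17700 × 5.3 = 93900 W.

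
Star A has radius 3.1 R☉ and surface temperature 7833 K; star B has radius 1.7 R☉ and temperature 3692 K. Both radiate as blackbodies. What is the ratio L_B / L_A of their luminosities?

L = 4πR²σT⁴ ∝ R²T⁴, so L_B/L_A = (1.7/3.1)² × (3692/7833)⁴ = 0.301 × 0.0494 = 0.0148.

L_B/L_A ≈ 0.0148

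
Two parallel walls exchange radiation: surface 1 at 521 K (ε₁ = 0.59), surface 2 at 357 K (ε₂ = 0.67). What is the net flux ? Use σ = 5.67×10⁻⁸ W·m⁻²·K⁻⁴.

q ≈ 1490 W/m²

For two large parallel gray plates, q = σ(T₁⁴ − T₂⁴) / (1/ε₁ + 1/ε₂ − 1).
1/ε₁ + 1/ε₂ − 1 = 1/0.59 + 1/0.67 − 1 = 2.187.
T₁⁴ − T₂⁴ = 7.37×10^10 − 1.62×10^10 = 5.74×10^10 K⁴.
q = 5.67×10⁻⁸ × 5.74×10^10 / 2.187 = 1490 W/m².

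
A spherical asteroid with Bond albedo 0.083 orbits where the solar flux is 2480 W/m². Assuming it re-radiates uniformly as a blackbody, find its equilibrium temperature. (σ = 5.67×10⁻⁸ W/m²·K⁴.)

T ≈ 316 K

Power absorbed = (1−a)S·πR²; power emitted = 4πR²σT⁴. Equating and cancelling πR²:
T = ((1−a)S / 4σ)^(1/4) = (2270 / (4 × 5.67×10⁻⁸))^(1/4) = (1.00×10^10)^(1/4).
T = 316 K.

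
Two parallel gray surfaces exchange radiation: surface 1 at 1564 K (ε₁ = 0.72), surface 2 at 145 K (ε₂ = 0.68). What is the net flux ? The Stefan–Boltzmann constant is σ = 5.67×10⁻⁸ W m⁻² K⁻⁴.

q ≈ 1.82×10^5 W/m²

For two large parallel gray plates, q = σ(T₁⁴ − T₂⁴) / (1/ε₁ + 1/ε₂ − 1).
1/ε₁ + 1/ε₂ − 1 = 1/0.72 + 1/0.68 − 1 = 1.859.
T₁⁴ − T₂⁴ = 5.98×10^12 − 4.42×10^8 = 5.98×10^12 K⁴.
q = 5.67×10⁻⁸ × 5.98×10^12 / 1.859 = 1.82×10^5 W/m².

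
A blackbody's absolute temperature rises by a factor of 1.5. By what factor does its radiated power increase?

P ∝ T⁴, so the power scales as (1.5)⁴ = 5.06.

factor ≈ 5.06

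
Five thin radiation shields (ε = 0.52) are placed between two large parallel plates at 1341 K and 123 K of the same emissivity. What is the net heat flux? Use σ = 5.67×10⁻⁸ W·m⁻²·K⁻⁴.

q ≈ 10700 W/m²

Each of the 6 gaps contributes resistance (2/ε − 1) = 2/0.52 − 1 = 2.846; total = 17.08.
q = σ(T₁⁴ − T₂⁴) / 17.08 = 5.67×10⁻⁸ × 3.23×10^12 / 17.08 = 10700 W/m².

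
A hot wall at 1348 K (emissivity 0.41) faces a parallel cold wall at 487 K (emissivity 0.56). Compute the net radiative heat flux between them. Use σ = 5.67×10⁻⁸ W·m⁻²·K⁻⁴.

q ≈ 57100 W/m²

For two large parallel gray plates, q = σ(T₁⁴ − T₂⁴) / (1/ε₁ + 1/ε₂ − 1).
1/ε₁ + 1/ε₂ − 1 = 1/0.41 + 1/0.56 − 1 = 3.225.
T₁⁴ − T₂⁴ = 3.30×10^12 − 5.62×10^10 = 3.25×10^12 K⁴.
q = 5.67×10⁻⁸ × 3.25×10^12 / 3.225 = 57100 W/m².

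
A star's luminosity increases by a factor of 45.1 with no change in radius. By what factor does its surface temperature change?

factor ≈ 2.59

P ∝ T⁴ ⇒ T ∝ P^(1/4), so T scales by (45.1)^(1/4) = 2.59.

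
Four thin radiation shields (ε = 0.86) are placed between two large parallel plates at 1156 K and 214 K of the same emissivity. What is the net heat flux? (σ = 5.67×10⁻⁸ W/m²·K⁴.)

Each of the 5 gaps contributes resistance (2/ε − 1) = 2/0.86 − 1 = 1.326; total = 6.628.
q = σ(T₁⁴ − T₂⁴) / 6.628 = 5.67×10⁻⁸ × 1.78×10^12 / 6.628 = 15300 W/m².

q ≈ 15300 W/m²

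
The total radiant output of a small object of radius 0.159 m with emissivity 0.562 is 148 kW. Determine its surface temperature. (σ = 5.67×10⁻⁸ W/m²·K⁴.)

A = 4πr² = 4π × (0.159)² = 0.318 m².
From P = εσAT⁴, T = (P / εσA)^(1/4) = (1.48×10^5 / (0.562 × 5.67×10⁻⁸ × 0.318))^(1/4).
T = (1.46×10^13)^(1/4) = 1960 K.

T ≈ 1960 K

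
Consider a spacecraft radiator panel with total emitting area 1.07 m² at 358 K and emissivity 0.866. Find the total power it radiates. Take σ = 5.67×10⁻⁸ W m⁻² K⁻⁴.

P ≈ 863 W

Stefan–Boltzmann: P = εσAT⁴ = 0.866 × 5.67×10⁻⁸ × 1.07 × (358)⁴ = 0.866 × 5.67×10⁻⁸ × 1.07 × 1.64×10^10.
P = 863 W.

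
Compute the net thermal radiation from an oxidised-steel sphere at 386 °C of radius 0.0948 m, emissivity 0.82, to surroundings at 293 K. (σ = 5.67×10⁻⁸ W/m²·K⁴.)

Q ≈ 952 W

A = 4πr² = 4π × (0.0948)² = 0.113 m².
Convert: 386 °C = 659 K.
Q = εσA(T⁴ − T_s⁴). T⁴ − T_s⁴ = (659)⁴ − (293)⁴ = 1.89×10^11 − 7.37×10^9 = 1.81×10^11 K⁴.
Q = 0.82 × 5.67×10⁻⁸ × 0.113 × 1.81×10^11 = 952 W.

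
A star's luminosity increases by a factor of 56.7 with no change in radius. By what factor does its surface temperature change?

factor ≈ 2.74

P ∝ T⁴ ⇒ T ∝ P^(1/4), so T scales by (56.7)^(1/4) = 2.74.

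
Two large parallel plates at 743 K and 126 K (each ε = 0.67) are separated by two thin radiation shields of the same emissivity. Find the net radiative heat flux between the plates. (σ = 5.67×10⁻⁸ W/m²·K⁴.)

q ≈ 2900 W/m²

Each of the 3 gaps contributes resistance (2/ε − 1) = 2/0.67 − 1 = 1.985; total = 5.955.
q = σ(T₁⁴ − T₂⁴) / 5.955 = 5.67×10⁻⁸ × 3.05×10^11 / 5.955 = 2900 W/m².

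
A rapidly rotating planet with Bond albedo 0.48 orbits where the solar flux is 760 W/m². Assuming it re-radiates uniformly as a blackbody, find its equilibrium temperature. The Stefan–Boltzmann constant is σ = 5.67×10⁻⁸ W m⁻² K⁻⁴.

Power absorbed = (1−a)S·πR²; power emitted = 4πR²σT⁴. Equating and cancelling πR²:
T = ((1−a)S / 4σ)^(1/4) = (395 / (4 × 5.67×10⁻⁸))^(1/4) = (1.74×10^9)^(1/4).
T = 204 K.

T ≈ 204 K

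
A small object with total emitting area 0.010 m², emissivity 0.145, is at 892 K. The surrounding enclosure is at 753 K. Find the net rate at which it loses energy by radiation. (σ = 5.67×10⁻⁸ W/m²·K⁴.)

Q = εσA(T⁴ − T_s⁴). T⁴ − T_s⁴ = (892)⁴ − (753)⁴ = 6.33×10^11 − 3.21×10^11 = 3.12×10^11 K⁴.
Q = 0.145 × 5.67×10⁻⁸ × 0.0100 × 3.12×10^11 = 25.6 W.

Q ≈ 25.6 W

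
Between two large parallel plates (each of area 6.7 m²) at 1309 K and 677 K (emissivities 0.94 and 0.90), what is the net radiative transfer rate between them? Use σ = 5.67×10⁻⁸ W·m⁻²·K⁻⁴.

For two large parallel gray plates, q = σ(T₁⁴ − T₂⁴) / (1/ε₁ + 1/ε₂ − 1).
1/ε₁ + 1/ε₂ − 1 = 1/0.94 + 1/0.90 − 1 = 1.175.
T₁⁴ − T₂⁴ = 2.94×10^12 − 2.10×10^11 = 2.73×10^12 K⁴.
q = 5.67×10⁻⁸ × 2.73×10^12 / 1.175 = 1.32×10^5 W/m².
Q = q·A = 1.32×10^5 × 6.7 = 8.81×10^5 W.

Q ≈ 8.81×10^5 W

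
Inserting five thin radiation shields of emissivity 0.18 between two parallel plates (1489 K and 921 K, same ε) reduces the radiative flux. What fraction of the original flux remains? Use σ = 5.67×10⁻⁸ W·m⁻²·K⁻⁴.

ratio ≈ 0.167

With N identical shields there are N+1 = 6 gaps in series, each with the same radiative resistance, so the flux falls to 1/(N+1) of its unshielded value.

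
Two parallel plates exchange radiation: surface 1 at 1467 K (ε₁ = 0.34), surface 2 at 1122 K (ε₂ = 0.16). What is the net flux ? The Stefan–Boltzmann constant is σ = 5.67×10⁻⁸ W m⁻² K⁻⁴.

For two large parallel gray plates, q = σ(T₁⁴ − T₂⁴) / (1/ε₁ + 1/ε₂ − 1).
1/ε₁ + 1/ε₂ − 1 = 1/0.34 + 1/0.16 − 1 = 8.191.
T₁⁴ − T₂⁴ = 4.63×10^12 − 1.58×10^12 = 3.05×10^12 K⁴.
q = 5.67×10⁻⁸ × 3.05×10^12 / 8.191 = 21100 W/m².

q ≈ 21100 W/m²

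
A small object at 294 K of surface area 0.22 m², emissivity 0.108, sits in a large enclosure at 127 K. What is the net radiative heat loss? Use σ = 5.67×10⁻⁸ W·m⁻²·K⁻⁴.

Q = εσA(T⁴ − T_s⁴). T⁴ − T_s⁴ = (294)⁴ − (127)⁴ = 7.47×10^9 − 2.60×10^8 = 7.21×10^9 K⁴.
Q = 0.108 × 5.67×10⁻⁸ × 0.220 × 7.21×10^9 = 9.71 W.

Q ≈ 9.71 W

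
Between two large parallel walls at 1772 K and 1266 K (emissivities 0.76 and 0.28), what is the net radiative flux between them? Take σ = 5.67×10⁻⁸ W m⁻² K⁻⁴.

q ≈ 1.06×10^5 W/m²

For two large parallel gray plates, q = σ(T₁⁴ − T₂⁴) / (1/ε₁ + 1/ε₂ − 1).
1/ε₁ + 1/ε₂ − 1 = 1/0.76 + 1/0.28 − 1 = 3.887.
T₁⁴ − T₂⁴ = 9.86×10^12 − 2.57×10^12 = 7.29×10^12 K⁴.
q = 5.67×10⁻⁸ × 7.29×10^12 / 3.887 = 1.06×10^5 W/m².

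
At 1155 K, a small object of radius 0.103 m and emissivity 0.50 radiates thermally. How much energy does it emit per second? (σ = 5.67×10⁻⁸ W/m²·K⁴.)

P ≈ 6730 W

A = 4πr² = 4π × (0.103)² = 0.133 m².
P = εσAT⁴ = 0.50 × 5.67×10⁻⁸ × 0.133 × (1155)⁴ = 0.50 × 5.67×10⁻⁸ × 0.133 × 1.78×10^12.
P = 6730 W.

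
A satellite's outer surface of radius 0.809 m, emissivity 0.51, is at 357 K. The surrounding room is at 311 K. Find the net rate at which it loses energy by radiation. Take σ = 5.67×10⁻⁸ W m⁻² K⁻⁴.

Q ≈ 1640 W

A = 4πr² = 4π × (0.809)² = 8.22 m².
Q = εσA(T⁴ − T_s⁴). T⁴ − T_s⁴ = (357)⁴ − (311)⁴ = 1.62×10^10 − 9.35×10^9 = 6.89×10^9 K⁴.
Q = 0.51 × 5.67×10⁻⁸ × 8.22 × 6.89×10^9 = 1640 W.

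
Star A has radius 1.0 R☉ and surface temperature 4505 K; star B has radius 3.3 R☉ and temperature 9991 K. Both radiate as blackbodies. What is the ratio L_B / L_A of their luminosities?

L = 4πR²σT⁴ ∝ R²T⁴, so L_B/L_A = (3.3/1.0)² × (9991/4505)⁴ = 10.9 × 24.2 = 263.

L_B/L_A ≈ 263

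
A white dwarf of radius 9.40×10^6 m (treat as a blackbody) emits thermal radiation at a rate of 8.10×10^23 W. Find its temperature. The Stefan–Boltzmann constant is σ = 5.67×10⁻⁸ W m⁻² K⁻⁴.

A = 4πr² = 4π × (9.40×10^6)² = 1.11×10^15 m².
From P = σAT⁴, T = (P / σA)^(1/4) = (8.10×10^23 / (5.67×10⁻⁸ × 1.11×10^15))^(1/4).
T = (1.29×10^16)^(1/4) = 10700 K.

T ≈ 10700 K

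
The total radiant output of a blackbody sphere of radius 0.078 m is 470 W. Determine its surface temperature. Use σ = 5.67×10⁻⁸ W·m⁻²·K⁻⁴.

T ≈ 574 K

A = 4πr² = 4π × (0.078)² = 0.0765 m².
From P = σAT⁴, T = (P / σA)^(1/4) = (470 / (5.67×10⁻⁸ × 0.0765))^(1/4).
T = (1.08×10^11)^(1/4) = 574 K.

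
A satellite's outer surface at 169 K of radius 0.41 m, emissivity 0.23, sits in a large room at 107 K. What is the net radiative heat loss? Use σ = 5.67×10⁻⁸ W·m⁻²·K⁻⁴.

Q ≈ 18.9 W

A = 4πr² = 4π × (0.41)² = 2.11 m².
Q = εσA(T⁴ − T_s⁴). T⁴ − T_s⁴ = (169)⁴ − (107)⁴ = 8.16×10^8 − 1.31×10^8 = 6.85×10^8 K⁴.
Q = 0.23 × 5.67×10⁻⁸ × 2.11 × 6.85×10^8 = 18.9 W.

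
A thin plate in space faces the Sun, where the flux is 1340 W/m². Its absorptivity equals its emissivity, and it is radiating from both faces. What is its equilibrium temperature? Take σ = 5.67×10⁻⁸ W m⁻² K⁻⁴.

T ≈ 330 K

Absorbed flux αS = emitted flux 2εσT⁴ per unit area; with α = ε this gives T = (S/2σ)^(1/4).
T = (1340 / (2 × 5.67×10⁻⁸))^(1/4) = (1.18×10^10)^(1/4).
T = 330 K.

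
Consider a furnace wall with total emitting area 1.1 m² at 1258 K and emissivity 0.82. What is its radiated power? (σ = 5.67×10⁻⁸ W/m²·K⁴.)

P ≈ 1.28×10^5 W

Stefan–Boltzmann: P = εσAT⁴ = 0.82 × 5.67×10⁻⁸ × 1.10 × (1258)⁴ = 0.82 × 5.67×10⁻⁸ × 1.10 × 2.50×10^12.
P = 1.28×10^5 W.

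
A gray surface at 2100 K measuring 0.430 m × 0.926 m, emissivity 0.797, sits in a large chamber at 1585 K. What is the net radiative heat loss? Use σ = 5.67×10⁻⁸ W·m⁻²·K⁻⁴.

A = 0.430 × 0.926 = 0.398 m².
Q = εσA(T⁴ − T_s⁴). T⁴ − T_s⁴ = (2100)⁴ − (1585)⁴ = 1.94×10^13 − 6.31×10^12 = 1.31×10^13 K⁴.
Q = 0.797 × 5.67×10⁻⁸ × 0.398 × 1.31×10^13 = 2.36×10^5 W.

Q ≈ 2.36×10^5 W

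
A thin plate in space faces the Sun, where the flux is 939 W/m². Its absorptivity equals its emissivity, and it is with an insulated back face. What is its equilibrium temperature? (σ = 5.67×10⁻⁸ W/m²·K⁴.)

T ≈ 359 K

Absorbed flux αS = emitted flux εσT⁴ (one radiating face); with α = ε, T = (S/σ)^(1/4).
T = (939 / 5.67×10⁻⁸)^(1/4) = (1.66×10^10)^(1/4).
T = 359 K.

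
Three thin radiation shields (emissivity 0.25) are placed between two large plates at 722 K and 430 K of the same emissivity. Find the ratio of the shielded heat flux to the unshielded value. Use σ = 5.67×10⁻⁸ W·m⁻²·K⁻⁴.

With N identical shields there are N+1 = 4 gaps in series, each with the same radiative resistance, so the flux falls to 1/(N+1) of its unshielded value.

ratio ≈ 0.250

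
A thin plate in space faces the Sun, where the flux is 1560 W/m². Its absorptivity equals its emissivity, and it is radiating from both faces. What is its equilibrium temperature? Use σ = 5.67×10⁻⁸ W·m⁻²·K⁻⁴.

Absorbed flux αS = emitted flux 2εσT⁴ per unit area; with α = ε this gives T = (S/2σ)^(1/4).
T = (1560 / (2 × 5.67×10⁻⁸))^(1/4) = (1.38×10^10)^(1/4).
T = 342 K.

T ≈ 342 K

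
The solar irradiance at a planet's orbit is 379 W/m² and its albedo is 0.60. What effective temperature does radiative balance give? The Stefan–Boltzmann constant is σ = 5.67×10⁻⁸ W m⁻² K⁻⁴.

Power absorbed = (1−a)S·πR²; power emitted = 4πR²σT⁴. Equating and cancelling πR²:
T = ((1−a)S / 4σ)^(1/4) = (152 / (4 × 5.67×10⁻⁸))^(1/4) = (6.68×10^8)^(1/4).
T = 161 K.

T ≈ 161 K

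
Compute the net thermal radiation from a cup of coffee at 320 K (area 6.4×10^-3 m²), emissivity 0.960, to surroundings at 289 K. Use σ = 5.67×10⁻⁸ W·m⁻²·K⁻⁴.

Q ≈ 1.22 W

Q = εσA(T⁴ − T_s⁴). T⁴ − T_s⁴ = (320)⁴ − (289)⁴ = 1.05×10^10 − 6.98×10^9 = 3.51×10^9 K⁴.
Q = 0.960 × 5.67×10⁻⁸ × 6.40×10^-3 × 3.51×10^9 = 1.22 W.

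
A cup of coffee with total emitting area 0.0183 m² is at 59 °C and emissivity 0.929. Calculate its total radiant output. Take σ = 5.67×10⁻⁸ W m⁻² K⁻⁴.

P ≈ 11.7 W

59 °C = 332 K.
Stefan–Boltzmann: P = εσAT⁴ = 0.929 × 5.67×10⁻⁸ × 0.0183 × (332)⁴ = 0.929 × 5.67×10⁻⁸ × 0.0183 × 1.21×10^10.
P = 11.7 W.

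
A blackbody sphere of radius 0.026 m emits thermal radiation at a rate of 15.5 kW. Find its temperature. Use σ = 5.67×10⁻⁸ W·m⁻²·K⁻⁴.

T ≈ 2380 K

A = 4πr² = 4π × (0.026)² = 8.49×10^-3 m².
From P = σAT⁴, T = (P / σA)^(1/4) = (15500 / (5.67×10⁻⁸ × 8.49×10^-3))^(1/4).
T = (3.22×10^13)^(1/4) = 2380 K.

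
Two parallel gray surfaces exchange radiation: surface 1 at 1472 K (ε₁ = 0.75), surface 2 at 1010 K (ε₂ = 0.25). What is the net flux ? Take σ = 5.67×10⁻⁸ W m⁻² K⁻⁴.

For two large parallel gray plates, q = σ(T₁⁴ − T₂⁴) / (1/ε₁ + 1/ε₂ − 1).
1/ε₁ + 1/ε₂ − 1 = 1/0.75 + 1/0.25 − 1 = 4.333.
T₁⁴ − T₂⁴ = 4.69×10^12 − 1.04×10^12 = 3.65×10^12 K⁴.
q = 5.67×10⁻⁸ × 3.65×10^12 / 4.333 = 47800 W/m².

q ≈ 47800 W/m²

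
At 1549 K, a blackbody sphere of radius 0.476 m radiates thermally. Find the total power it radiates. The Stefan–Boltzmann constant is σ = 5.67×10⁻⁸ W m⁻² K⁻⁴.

P ≈ 9.29×10^5 W

A = 4πr² = 4π × (0.476)² = 2.85 m².
P = σAT⁴ = 5.67×10⁻⁸ × 2.85 × (1549)⁴ = 5.67×10⁻⁸ × 2.85 × 5.76×10^12.
P = 9.29×10^5 W.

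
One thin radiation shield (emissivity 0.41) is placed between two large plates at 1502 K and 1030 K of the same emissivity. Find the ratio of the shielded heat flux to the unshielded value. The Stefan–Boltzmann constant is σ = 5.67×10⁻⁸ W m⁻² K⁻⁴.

ratio ≈ 0.500

With N identical shields there are N+1 = 2 gaps in series, each with the same radiative resistance, so the flux falls to 1/(N+1) of its unshielded value.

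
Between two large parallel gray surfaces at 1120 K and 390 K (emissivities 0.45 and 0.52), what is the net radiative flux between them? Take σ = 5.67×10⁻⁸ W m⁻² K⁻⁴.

For two large parallel gray plates, q = σ(T₁⁴ − T₂⁴) / (1/ε₁ + 1/ε₂ − 1).
1/ε₁ + 1/ε₂ − 1 = 1/0.45 + 1/0.52 − 1 = 3.145.
T₁⁴ − T₂⁴ = 1.57×10^12 − 2.31×10^10 = 1.55×10^12 K⁴.
q = 5.67×10⁻⁸ × 1.55×10^12 / 3.145 = 27900 W/m².

q ≈ 27900 W/m²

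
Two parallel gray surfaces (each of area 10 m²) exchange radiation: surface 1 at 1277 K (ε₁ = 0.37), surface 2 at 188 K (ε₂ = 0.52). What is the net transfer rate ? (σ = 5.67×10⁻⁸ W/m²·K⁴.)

For two large parallel gray plates, q = σ(T₁⁴ − T₂⁴) / (1/ε₁ + 1/ε₂ − 1).
1/ε₁ + 1/ε₂ − 1 = 1/0.37 + 1/0.52 − 1 = 3.626.
T₁⁴ − T₂⁴ = 2.66×10^12 − 1.25×10^9 = 2.66×10^12 K⁴.
q = 5.67×10⁻⁸ × 2.66×10^12 / 3.626 = 41600 W/m².
Q = q·A = 41600 × 10 = 4.16×10^5 W.

Q ≈ 4.16×10^5 W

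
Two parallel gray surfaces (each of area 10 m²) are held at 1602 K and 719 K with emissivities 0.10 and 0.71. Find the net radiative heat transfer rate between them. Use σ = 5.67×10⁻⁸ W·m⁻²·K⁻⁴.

For two large parallel gray plates, q = σ(T₁⁴ − T₂⁴) / (1/ε₁ + 1/ε₂ − 1).
1/ε₁ + 1/ε₂ − 1 = 1/0.10 + 1/0.71 − 1 = 10.41.
T₁⁴ − T₂⁴ = 6.59×10^12 − 2.67×10^11 = 6.32×10^12 K⁴.
q = 5.67×10⁻⁸ × 6.32×10^12 / 10.41 = 34400 W/m².
Q = q·A = 34400 × 10 = 3.44×10^5 W.

Q ≈ 3.44×10^5 W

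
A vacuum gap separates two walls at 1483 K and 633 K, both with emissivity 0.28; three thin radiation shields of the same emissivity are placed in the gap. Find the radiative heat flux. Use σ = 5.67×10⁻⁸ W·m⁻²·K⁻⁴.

Each of the 4 gaps contributes resistance (2/ε − 1) = 2/0.28 − 1 = 6.143; total = 24.57.
q = σ(T₁⁴ − T₂⁴) / 24.57 = 5.67×10⁻⁸ × 4.68×10^12 / 24.57 = 10800 W/m².

q ≈ 10800 W/m²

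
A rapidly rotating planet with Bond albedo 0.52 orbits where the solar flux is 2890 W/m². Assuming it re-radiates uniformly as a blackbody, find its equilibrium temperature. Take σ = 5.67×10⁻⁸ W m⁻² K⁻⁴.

T ≈ 280 K

Power absorbed = (1−a)S·πR²; power emitted = 4πR²σT⁴. Equating and cancelling πR²:
T = ((1−a)S / 4σ)^(1/4) = (1390 / (4 × 5.67×10⁻⁸))^(1/4) = (6.12×10^9)^(1/4).
T = 280 K.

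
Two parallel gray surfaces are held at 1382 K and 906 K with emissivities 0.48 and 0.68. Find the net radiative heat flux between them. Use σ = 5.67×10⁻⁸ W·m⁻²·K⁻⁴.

q ≈ 66000 W/m²

For two large parallel gray plates, q = σ(T₁⁴ − T₂⁴) / (1/ε₁ + 1/ε₂ − 1).
1/ε₁ + 1/ε₂ − 1 = 1/0.48 + 1/0.68 − 1 = 2.554.
T₁⁴ − T₂⁴ = 3.65×10^12 − 6.74×10^11 = 2.97×10^12 K⁴.
q = 5.67×10⁻⁸ × 2.97×10^12 / 2.554 = 66000 W/m².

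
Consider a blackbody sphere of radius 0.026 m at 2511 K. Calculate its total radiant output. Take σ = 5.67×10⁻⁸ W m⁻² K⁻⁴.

A = 4πr² = 4π × (0.026)² = 8.49×10^-3 m².
P = σAT⁴ = 5.67×10⁻⁸ × 8.49×10^-3 × (2511)⁴ = 5.67×10⁻⁸ × 8.49×10^-3 × 3.98×10^13.
P = 19100 W.

P ≈ 19100 W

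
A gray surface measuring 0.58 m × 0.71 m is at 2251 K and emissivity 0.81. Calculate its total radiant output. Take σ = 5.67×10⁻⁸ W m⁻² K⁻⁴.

A = 0.58 × 0.71 = 0.412 m².
P = εσAT⁴ = 0.81 × 5.67×10⁻⁸ × 0.412 × (2251)⁴ = 0.81 × 5.67×10⁻⁸ × 0.412 × 2.57×10^13.
P = 4.86×10^5 W.

P ≈ 4.86×10^5 W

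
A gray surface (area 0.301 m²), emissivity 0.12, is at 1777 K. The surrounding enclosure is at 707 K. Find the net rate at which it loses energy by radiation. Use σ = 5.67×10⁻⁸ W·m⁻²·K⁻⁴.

Q = εσA(T⁴ − T_s⁴). T⁴ − T_s⁴ = (1777)⁴ − (707)⁴ = 9.97×10^12 − 2.50×10^11 = 9.72×10^12 K⁴.
Q = 0.12 × 5.67×10⁻⁸ × 0.301 × 9.72×10^12 = 19900 W.

Q ≈ 19900 W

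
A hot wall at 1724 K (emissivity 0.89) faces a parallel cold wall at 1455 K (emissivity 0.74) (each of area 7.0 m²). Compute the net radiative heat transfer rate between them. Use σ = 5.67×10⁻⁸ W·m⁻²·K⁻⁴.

Q ≈ 1.17×10^6 W

For two large parallel gray plates, q = σ(T₁⁴ − T₂⁴) / (1/ε₁ + 1/ε₂ − 1).
1/ε₁ + 1/ε₂ − 1 = 1/0.89 + 1/0.74 − 1 = 1.475.
T₁⁴ − T₂⁴ = 8.83×10^12 − 4.48×10^12 = 4.35×10^12 K⁴.
q = 5.67×10⁻⁸ × 4.35×10^12 / 1.475 = 1.67×10^5 W/m².
Q = q·A = 1.67×10^5 × 7.0 = 1.17×10^6 W.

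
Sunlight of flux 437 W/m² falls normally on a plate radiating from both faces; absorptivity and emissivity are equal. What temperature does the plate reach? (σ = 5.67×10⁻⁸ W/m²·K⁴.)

T ≈ 249 K

Absorbed flux αS = emitted flux 2εσT⁴ per unit area; with α = ε this gives T = (S/2σ)^(1/4).
T = (437 / (2 × 5.67×10⁻⁸))^(1/4) = (3.85×10^9)^(1/4).
T = 249 K.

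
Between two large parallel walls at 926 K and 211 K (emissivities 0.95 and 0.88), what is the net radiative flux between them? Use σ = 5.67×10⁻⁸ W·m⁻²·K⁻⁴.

q ≈ 35000 W/m²

For two large parallel gray plates, q = σ(T₁⁴ − T₂⁴) / (1/ε₁ + 1/ε₂ − 1).
1/ε₁ + 1/ε₂ − 1 = 1/0.95 + 1/0.88 − 1 = 1.189.
T₁⁴ − T₂⁴ = 7.35×10^11 − 1.98×10^9 = 7.33×10^11 K⁴.
q = 5.67×10⁻⁸ × 7.33×10^11 / 1.189 = 35000 W/m².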